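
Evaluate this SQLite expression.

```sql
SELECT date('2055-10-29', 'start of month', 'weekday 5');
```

2055-10-01

`start of month` rewinds 2055-10-29 to 2055-10-01.
`weekday 5` advances to the next Friday; 2055-10-01 is already a Friday, so it stays at 2055-10-01.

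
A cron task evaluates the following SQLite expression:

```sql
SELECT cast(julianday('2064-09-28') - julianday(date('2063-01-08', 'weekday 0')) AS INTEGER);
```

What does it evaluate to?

623

`weekday 0` advances to the next Sunday; 2063-01-08 is a Monday, so it moves forward to 2063-01-14.
17 days remain in January 2063 after the 14th (31 − 14).
Full months from February 2063 through August 2064 contribute their day counts.
Then 28 days into September 2064.
Total: 17 + 28 + 31 + 30 + 31 + 30 + 31 + 31 + 30 + 31 + 30 + 31 + 31 + 29 + 31 + 30 + 31 + 30 + 31 + 31 + 28 = 623.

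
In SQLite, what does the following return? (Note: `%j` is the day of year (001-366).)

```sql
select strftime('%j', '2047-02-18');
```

049

Day-of-year for 2047-02-18: days since 2047-01-01 inclusive = 49, zero-padded to 049.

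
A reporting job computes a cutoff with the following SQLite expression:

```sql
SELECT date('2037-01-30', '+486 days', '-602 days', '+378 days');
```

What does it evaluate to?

2037-10-19

Applying '+486 days' to 2037-01-30: counting 486 days forward gives 2038-05-31.
Applying '-602 days' to 2038-05-31: counting 602 days back gives 2036-10-06.
Applying '+378 days' to 2036-10-06: counting 378 days forward gives 2037-10-19.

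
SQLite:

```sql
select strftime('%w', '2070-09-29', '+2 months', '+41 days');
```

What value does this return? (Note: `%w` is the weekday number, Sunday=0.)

First apply '+2 months', '+41 days': 2070-09-29 → 2071-01-09.
2071-01-09 is a Friday; with Sunday=0 that is 5.

5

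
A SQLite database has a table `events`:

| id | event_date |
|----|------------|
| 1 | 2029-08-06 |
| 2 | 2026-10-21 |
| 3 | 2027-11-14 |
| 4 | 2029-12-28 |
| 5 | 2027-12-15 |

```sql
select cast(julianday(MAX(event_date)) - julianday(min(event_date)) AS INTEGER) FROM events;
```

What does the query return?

MIN = 2026-10-21, MAX = 2029-12-28.
10 days remain in October 2026 after the 21st (31 − 21).
Full months from November 2026 through November 2029 contribute their day counts.
Then 28 days into December 2029.
Total: 10 + 30 + 31 + 31 + 28 + 31 + 30 + 31 + 30 + 31 + 31 + 30 + 31 + 30 + 31 + 31 + 29 + 31 + 30 + 31 + 30 + 31 + 31 + 30 + 31 + 30 + 31 + 31 + 28 + 31 + 30 + 31 + 30 + 31 + 31 + 30 + 31 + 30 + 28 = 1164.

1164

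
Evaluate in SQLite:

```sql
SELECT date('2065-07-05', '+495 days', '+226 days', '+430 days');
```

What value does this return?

Applying '+495 days' to 2065-07-05: counting 495 days forward gives 2066-11-12.
Applying '+226 days' to 2066-11-12: counting 226 days forward gives 2067-06-26.
Applying '+430 days' to 2067-06-26: counting 430 days forward gives 2068-08-29.

2068-08-29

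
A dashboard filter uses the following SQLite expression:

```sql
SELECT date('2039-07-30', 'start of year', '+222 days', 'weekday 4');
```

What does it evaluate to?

2039-08-11

`start of year` rewinds 2039-07-30 to 2039-01-01.
Applying '+222 days' to 2039-01-01: counting 222 days forward gives 2039-08-11.
`weekday 4` advances to the next Thursday; 2039-08-11 is already a Thursday, so it stays at 2039-08-11.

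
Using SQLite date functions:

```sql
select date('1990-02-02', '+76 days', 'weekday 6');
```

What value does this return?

1990-04-21

Applying '+76 days' to 1990-02-02: counting 76 days forward gives 1990-04-19.
`weekday 6` advances to the next Saturday; 1990-04-19 is a Thursday, so it moves forward to 1990-04-21.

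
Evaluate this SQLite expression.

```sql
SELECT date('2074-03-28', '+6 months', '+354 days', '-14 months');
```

2074-07-17

Adding +6 months to 2074-03-28 gives 2074-09-28.
Applying '+354 days' to 2074-09-28: counting 354 days forward gives 2075-09-17.
Adding -14 months to 2075-09-17 gives 2074-07-17.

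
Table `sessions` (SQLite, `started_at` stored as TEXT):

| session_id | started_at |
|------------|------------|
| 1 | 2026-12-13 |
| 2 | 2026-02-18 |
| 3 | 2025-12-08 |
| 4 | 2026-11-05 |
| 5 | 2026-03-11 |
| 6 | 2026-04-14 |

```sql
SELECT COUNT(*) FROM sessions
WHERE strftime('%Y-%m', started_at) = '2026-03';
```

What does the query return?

1

Rows with year-month 2026-03: 2026-03-11 → 1.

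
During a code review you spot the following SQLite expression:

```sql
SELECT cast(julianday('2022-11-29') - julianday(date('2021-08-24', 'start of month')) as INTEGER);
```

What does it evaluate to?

`start of month` rewinds 2021-08-24 to 2021-08-01.
30 days remain in August 2021 after the 1st (31 − 1).
Full months from September 2021 through October 2022 contribute their day counts.
Then 29 days into November 2022.
Total: 30 + 30 + 31 + 30 + 31 + 31 + 28 + 31 + 30 + 31 + 30 + 31 + 31 + 30 + 31 + 29 = 485.

485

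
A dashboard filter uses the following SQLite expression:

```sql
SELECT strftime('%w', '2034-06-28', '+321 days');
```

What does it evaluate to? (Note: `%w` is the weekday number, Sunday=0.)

First apply '+321 days': 2034-06-28 → 2035-05-15.
2035-05-15 is a Tuesday; with Sunday=0 that is 2.

2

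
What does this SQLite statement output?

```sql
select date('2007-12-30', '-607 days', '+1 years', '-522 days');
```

Applying '-607 days' to 2007-12-30: counting 607 days back gives 2006-05-02.
Adding +1 year to 2006-05-02 gives 2007-05-02.
Applying '-522 days' to 2007-05-02: counting 522 days back gives 2005-11-26.

2005-11-26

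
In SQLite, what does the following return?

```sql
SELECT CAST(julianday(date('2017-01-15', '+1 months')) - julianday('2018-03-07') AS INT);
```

Adding +1 month to 2017-01-15 gives 2017-02-15.
13 days remain in February 2017 after the 15th (28 − 15).
Full months from March 2017 through February 2018 contribute their day counts.
Then 7 days into March 2018.
Total: 13 + 31 + 30 + 31 + 30 + 31 + 31 + 30 + 31 + 30 + 31 + 31 + 28 + 7 = 385.
The subtraction is earlier − later, so the result is −385 → -385.

-385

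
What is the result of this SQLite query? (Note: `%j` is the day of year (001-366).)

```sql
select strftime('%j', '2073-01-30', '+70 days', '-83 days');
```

First apply '+70 days', '-83 days': 2073-01-30 → 2073-01-17.
Day-of-year for 2073-01-17: days since 2073-01-01 inclusive = 17, zero-padded to 017.

017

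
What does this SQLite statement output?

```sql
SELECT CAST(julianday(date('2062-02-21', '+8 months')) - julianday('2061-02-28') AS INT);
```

Adding +8 months to 2062-02-21 gives 2062-10-21.
0 days remain in February 2061 after the 28th (28 − 28).
Full months from March 2061 through September 2062 contribute their day counts.
Then 21 days into October 2062.
Total: 0 + 31 + 30 + 31 + 30 + 31 + 31 + 30 + 31 + 30 + 31 + 31 + 28 + 31 + 30 + 31 + 30 + 31 + 31 + 30 + 21 = 600.

600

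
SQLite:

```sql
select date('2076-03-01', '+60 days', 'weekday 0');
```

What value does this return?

2076-05-03

Applying '+60 days' to 2076-03-01: counting 60 days forward gives 2076-04-30.
`weekday 0` advances to the next Sunday; 2076-04-30 is a Thursday, so it moves forward to 2076-05-03.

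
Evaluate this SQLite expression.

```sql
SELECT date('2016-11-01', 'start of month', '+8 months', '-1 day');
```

`start of month` rewinds 2016-11-01 to 2016-11-01.
Adding +8 months to 2016-11-01 gives 2017-07-01.
Going back 1 day from 2017-07-01 reaches 2017-06-30 (last day of June, 30 days).

2017-06-30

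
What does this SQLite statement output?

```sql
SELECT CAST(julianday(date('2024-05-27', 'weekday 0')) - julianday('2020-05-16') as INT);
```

1478

`weekday 0` advances to the next Sunday; 2024-05-27 is a Monday, so it moves forward to 2024-06-02.
15 days remain in May 2020 after the 16th (31 − 16).
Full months from June 2020 through May 2024 contribute their day counts.
Then 2 days into June 2024.
Total: 15 + 30 + 31 + 31 + 30 + 31 + 30 + 31 + 31 + 28 + 31 + 30 + 31 + 30 + 31 + 31 + 30 + 31 + 30 + 31 + 31 + 28 + 31 + 30 + 31 + 30 + 31 + 31 + 30 + 31 + 30 + 31 + 31 + 28 + 31 + 30 + 31 + 30 + 31 + 31 + 30 + 31 + 30 + 31 + 31 + 29 + 31 + 30 + 31 + 2 = 1478.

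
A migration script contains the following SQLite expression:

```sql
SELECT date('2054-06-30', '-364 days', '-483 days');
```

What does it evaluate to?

2052-03-05

Applying '-364 days' to 2054-06-30: counting 364 days back gives 2053-07-01.
Applying '-483 days' to 2053-07-01: counting 483 days back gives 2052-03-05.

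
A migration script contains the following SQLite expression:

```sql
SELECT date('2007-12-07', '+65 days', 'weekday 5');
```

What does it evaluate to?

2008-02-15

Applying '+65 days' to 2007-12-07: counting 65 days forward gives 2008-02-10.
`weekday 5` advances to the next Friday; 2008-02-10 is a Sunday, so it moves forward to 2008-02-15.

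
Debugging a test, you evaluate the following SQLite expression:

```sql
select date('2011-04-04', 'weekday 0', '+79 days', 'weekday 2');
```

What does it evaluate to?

`weekday 0` advances to the next Sunday; 2011-04-04 is a Monday, so it moves forward to 2011-04-10.
Applying '+79 days' to 2011-04-10: counting 79 days forward gives 2011-06-28.
`weekday 2` advances to the next Tuesday; 2011-06-28 is already a Tuesday, so it stays at 2011-06-28.

2011-06-28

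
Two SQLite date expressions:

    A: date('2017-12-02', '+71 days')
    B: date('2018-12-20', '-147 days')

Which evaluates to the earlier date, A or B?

A

A = 2018-02-11.
B = 2018-07-26.
A is earlier.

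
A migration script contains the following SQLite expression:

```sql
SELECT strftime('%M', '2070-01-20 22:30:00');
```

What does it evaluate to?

30

`%M` extracts the 2-digit minute: 30.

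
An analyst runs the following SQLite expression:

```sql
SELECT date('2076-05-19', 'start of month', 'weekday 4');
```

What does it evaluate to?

2076-05-07

`start of month` rewinds 2076-05-19 to 2076-05-01.
`weekday 4` advances to the next Thursday; 2076-05-01 is a Friday, so it moves forward to 2076-05-07.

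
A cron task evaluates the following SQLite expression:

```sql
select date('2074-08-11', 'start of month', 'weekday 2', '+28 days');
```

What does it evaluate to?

2074-09-04

`start of month` rewinds 2074-08-11 to 2074-08-01.
`weekday 2` advances to the next Tuesday; 2074-08-01 is a Wednesday, so it moves forward to 2074-08-07.
August 2074 has 31 days; 24 remain after the 7th, so 25 days reach 2074-09-01.
Advancing 3 more days within September lands on 2074-09-04.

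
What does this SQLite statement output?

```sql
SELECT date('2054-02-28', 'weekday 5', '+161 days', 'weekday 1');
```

2054-08-17

`weekday 5` advances to the next Friday; 2054-02-28 is a Saturday, so it moves forward to 2054-03-06.
Applying '+161 days' to 2054-03-06: counting 161 days forward gives 2054-08-14.
`weekday 1` advances to the next Monday; 2054-08-14 is a Friday, so it moves forward to 2054-08-17.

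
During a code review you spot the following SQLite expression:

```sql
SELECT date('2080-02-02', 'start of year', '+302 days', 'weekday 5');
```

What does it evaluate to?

`start of year` rewinds 2080-02-02 to 2080-01-01.
Applying '+302 days' to 2080-01-01: counting 302 days forward gives 2080-10-29.
`weekday 5` advances to the next Friday; 2080-10-29 is a Tuesday, so it moves forward to 2080-11-01.

2080-11-01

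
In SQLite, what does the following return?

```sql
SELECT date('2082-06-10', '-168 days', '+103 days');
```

Applying '-168 days' to 2082-06-10: counting 168 days back gives 2081-12-24.
Applying '+103 days' to 2081-12-24: counting 103 days forward gives 2082-04-06.

2082-04-06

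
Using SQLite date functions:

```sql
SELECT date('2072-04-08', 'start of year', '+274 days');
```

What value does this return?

2072-10-01

`start of year` rewinds 2072-04-08 to 2072-01-01.
Applying '+274 days' to 2072-01-01: counting 274 days forward gives 2072-10-01.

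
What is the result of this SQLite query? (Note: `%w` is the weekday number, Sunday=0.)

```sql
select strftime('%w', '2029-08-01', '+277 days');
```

0

First apply '+277 days': 2029-08-01 → 2030-05-05.
2030-05-05 is a Sunday; with Sunday=0 that is 0.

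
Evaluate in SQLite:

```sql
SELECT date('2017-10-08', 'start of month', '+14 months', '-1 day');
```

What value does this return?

`start of month` rewinds 2017-10-08 to 2017-10-01.
Adding +14 months to 2017-10-01 gives 2018-12-01.
Going back 1 day from 2018-12-01 reaches 2018-11-30 (last day of November, 30 days).

2018-11-30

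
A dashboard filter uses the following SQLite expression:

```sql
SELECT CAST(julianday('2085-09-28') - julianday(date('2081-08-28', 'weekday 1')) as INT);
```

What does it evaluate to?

1488

`weekday 1` advances to the next Monday; 2081-08-28 is a Thursday, so it moves forward to 2081-09-01.
29 days remain in September 2081 after the 1st (30 − 1).
Full months from October 2081 through August 2085 contribute their day counts.
Then 28 days into September 2085.
Total: 29 + 31 + 30 + 31 + 31 + 28 + 31 + 30 + 31 + 30 + 31 + 31 + 30 + 31 + 30 + 31 + 31 + 28 + 31 + 30 + 31 + 30 + 31 + 31 + 30 + 31 + 30 + 31 + 31 + 29 + 31 + 30 + 31 + 30 + 31 + 31 + 30 + 31 + 30 + 31 + 31 + 28 + 31 + 30 + 31 + 30 + 31 + 31 + 28 = 1488.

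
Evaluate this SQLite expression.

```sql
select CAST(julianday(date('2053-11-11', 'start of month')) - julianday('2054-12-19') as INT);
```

-413

`start of month` rewinds 2053-11-11 to 2053-11-01.
29 days remain in November 2053 after the 1st (30 − 1).
Full months from December 2053 through November 2054 contribute their day counts.
Then 19 days into December 2054.
Total: 29 + 31 + 31 + 28 + 31 + 30 + 31 + 30 + 31 + 31 + 30 + 31 + 30 + 19 = 413.
The subtraction is earlier − later, so the result is −413 → -413.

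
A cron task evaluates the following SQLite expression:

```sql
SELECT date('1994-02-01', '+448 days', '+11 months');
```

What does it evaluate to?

Applying '+448 days' to 1994-02-01: counting 448 days forward gives 1995-04-25.
Adding +11 months to 1995-04-25 gives 1996-03-25.

1996-03-25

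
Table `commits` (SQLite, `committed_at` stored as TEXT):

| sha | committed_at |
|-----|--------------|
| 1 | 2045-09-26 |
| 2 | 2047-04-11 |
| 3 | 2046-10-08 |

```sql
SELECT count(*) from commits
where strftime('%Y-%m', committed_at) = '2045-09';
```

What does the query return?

1

Rows with year-month 2045-09: 2045-09-26 → 1.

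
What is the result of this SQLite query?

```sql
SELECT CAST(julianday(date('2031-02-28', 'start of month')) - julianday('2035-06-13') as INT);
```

`start of month` rewinds 2031-02-28 to 2031-02-01.
27 days remain in February 2031 after the 1st (28 − 1).
Full months from March 2031 through May 2035 contribute their day counts.
Then 13 days into June 2035.
Total: 27 + 31 + 30 + 31 + 30 + 31 + 31 + 30 + 31 + 30 + 31 + 31 + 29 + 31 + 30 + 31 + 30 + 31 + 31 + 30 + 31 + 30 + 31 + 31 + 28 + 31 + 30 + 31 + 30 + 31 + 31 + 30 + 31 + 30 + 31 + 31 + 28 + 31 + 30 + 31 + 30 + 31 + 31 + 30 + 31 + 30 + 31 + 31 + 28 + 31 + 30 + 31 + 13 = 1593.
The subtraction is earlier − later, so the result is −1593 → -1593.

-1593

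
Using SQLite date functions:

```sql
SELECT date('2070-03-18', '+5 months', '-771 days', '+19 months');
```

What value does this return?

2070-02-08

Adding +5 months to 2070-03-18 gives 2070-08-18.
Applying '-771 days' to 2070-08-18: counting 771 days back gives 2068-07-08.
Adding +19 months to 2068-07-08 gives 2070-02-08.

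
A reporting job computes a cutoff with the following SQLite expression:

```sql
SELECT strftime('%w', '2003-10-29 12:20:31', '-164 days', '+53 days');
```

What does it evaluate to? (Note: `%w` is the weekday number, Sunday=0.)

First apply '-164 days', '+53 days': 2003-10-29 12:20:31 → 2003-07-10 12:20:31.
2003-07-10 is a Thursday; with Sunday=0 that is 4.

4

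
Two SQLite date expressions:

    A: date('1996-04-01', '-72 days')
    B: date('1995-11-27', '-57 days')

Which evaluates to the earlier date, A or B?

B

A = 1996-01-20.
B = 1995-10-01.
B is earlier.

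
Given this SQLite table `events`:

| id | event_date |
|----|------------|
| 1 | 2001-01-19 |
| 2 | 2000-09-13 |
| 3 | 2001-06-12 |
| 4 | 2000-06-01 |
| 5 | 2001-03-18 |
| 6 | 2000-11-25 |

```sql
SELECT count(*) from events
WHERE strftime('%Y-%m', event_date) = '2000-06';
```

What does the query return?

Rows with year-month 2000-06: 2000-06-01 → 1.

1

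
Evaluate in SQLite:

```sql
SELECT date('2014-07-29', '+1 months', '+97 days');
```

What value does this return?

2014-12-04

Adding +1 month to 2014-07-29 gives 2014-08-29.
Applying '+97 days' to 2014-08-29: counting 97 days forward gives 2014-12-04.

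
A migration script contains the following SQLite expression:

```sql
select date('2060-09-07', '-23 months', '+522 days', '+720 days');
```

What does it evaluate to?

Adding -23 months to 2060-09-07 gives 2058-10-07.
Applying '+522 days' to 2058-10-07: counting 522 days forward gives 2060-03-12.
Applying '+720 days' to 2060-03-12: counting 720 days forward gives 2062-03-02.

2062-03-02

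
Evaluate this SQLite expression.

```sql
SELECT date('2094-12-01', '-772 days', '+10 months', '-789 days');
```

2091-06-23

Applying '-772 days' to 2094-12-01: counting 772 days back gives 2092-10-20.
Adding +10 months to 2092-10-20 gives 2093-08-20.
Applying '-789 days' to 2093-08-20: counting 789 days back gives 2091-06-23.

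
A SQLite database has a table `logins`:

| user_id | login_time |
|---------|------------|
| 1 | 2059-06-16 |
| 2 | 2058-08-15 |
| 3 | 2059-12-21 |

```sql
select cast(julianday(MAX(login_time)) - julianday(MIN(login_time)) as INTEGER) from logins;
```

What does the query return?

493

MIN = 2058-08-15, MAX = 2059-12-21.
16 days remain in August 2058 after the 15th (31 − 15).
Full months from September 2058 through November 2059 contribute their day counts.
Then 21 days into December 2059.
Total: 16 + 30 + 31 + 30 + 31 + 31 + 28 + 31 + 30 + 31 + 30 + 31 + 31 + 30 + 31 + 30 + 21 = 493.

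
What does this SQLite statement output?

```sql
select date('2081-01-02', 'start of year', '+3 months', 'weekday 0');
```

`start of year` rewinds 2081-01-02 to 2081-01-01.
Adding +3 months to 2081-01-01 gives 2081-04-01.
`weekday 0` advances to the next Sunday; 2081-04-01 is a Tuesday, so it moves forward to 2081-04-06.

2081-04-06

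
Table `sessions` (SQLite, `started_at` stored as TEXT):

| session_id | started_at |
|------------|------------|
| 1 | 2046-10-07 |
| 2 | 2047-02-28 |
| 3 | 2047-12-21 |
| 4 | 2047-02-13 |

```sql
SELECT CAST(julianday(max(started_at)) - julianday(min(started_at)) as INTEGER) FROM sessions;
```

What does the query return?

440

MIN = 2046-10-07, MAX = 2047-12-21.
24 days remain in October 2046 after the 7th (31 − 7).
Full months from November 2046 through November 2047 contribute their day counts.
Then 21 days into December 2047.
Total: 24 + 30 + 31 + 31 + 28 + 31 + 30 + 31 + 30 + 31 + 31 + 30 + 31 + 30 + 21 = 440.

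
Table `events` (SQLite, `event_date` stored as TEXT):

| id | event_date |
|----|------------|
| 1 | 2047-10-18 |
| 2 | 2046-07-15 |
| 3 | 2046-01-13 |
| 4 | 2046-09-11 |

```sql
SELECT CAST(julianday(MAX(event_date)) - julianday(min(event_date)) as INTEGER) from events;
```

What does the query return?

643

MIN = 2046-01-13, MAX = 2047-10-18.
18 days remain in January 2046 after the 13th (31 − 13).
Full months from February 2046 through September 2047 contribute their day counts.
Then 18 days into October 2047.
Total: 18 + 28 + 31 + 30 + 31 + 30 + 31 + 31 + 30 + 31 + 30 + 31 + 31 + 28 + 31 + 30 + 31 + 30 + 31 + 31 + 30 + 18 = 643.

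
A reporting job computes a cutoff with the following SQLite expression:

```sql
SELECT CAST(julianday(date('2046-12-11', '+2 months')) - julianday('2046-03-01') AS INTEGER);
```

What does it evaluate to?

347

Adding +2 months to 2046-12-11 gives 2047-02-11.
30 days remain in March 2046 after the 1st (31 − 1).
Full months from April 2046 through January 2047 contribute their day counts.
Then 11 days into February 2047.
Total: 30 + 30 + 31 + 30 + 31 + 31 + 30 + 31 + 30 + 31 + 31 + 11 = 347.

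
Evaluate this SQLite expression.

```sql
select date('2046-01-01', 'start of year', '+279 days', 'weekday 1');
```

`start of year` rewinds 2046-01-01 to 2046-01-01.
Applying '+279 days' to 2046-01-01: counting 279 days forward gives 2046-10-07.
`weekday 1` advances to the next Monday; 2046-10-07 is a Sunday, so it moves forward to 2046-10-08.

2046-10-08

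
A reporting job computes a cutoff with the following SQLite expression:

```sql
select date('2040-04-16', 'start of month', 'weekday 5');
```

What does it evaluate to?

`start of month` rewinds 2040-04-16 to 2040-04-01.
`weekday 5` advances to the next Friday; 2040-04-01 is a Sunday, so it moves forward to 2040-04-06.

2040-04-06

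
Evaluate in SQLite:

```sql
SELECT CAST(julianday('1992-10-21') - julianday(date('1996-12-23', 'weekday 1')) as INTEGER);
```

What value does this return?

`weekday 1` advances to the next Monday; 1996-12-23 is already a Monday, so it stays at 1996-12-23.
10 days remain in October 1992 after the 21st (31 − 21).
Full months from November 1992 through November 1996 contribute their day counts.
Then 23 days into December 1996.
Total: 10 + 30 + 31 + 31 + 28 + 31 + 30 + 31 + 30 + 31 + 31 + 30 + 31 + 30 + 31 + 31 + 28 + 31 + 30 + 31 + 30 + 31 + 31 + 30 + 31 + 30 + 31 + 31 + 28 + 31 + 30 + 31 + 30 + 31 + 31 + 30 + 31 + 30 + 31 + 31 + 29 + 31 + 30 + 31 + 30 + 31 + 31 + 30 + 31 + 30 + 23 = 1524.
The subtraction is earlier − later, so the result is −1524 → -1524.

-1524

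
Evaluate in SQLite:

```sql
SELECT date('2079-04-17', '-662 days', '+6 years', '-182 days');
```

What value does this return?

2082-12-24

Applying '-662 days' to 2079-04-17: counting 662 days back gives 2077-06-24.
Adding +6 years to 2077-06-24 gives 2083-06-24.
Applying '-182 days' to 2083-06-24: counting 182 days back gives 2082-12-24.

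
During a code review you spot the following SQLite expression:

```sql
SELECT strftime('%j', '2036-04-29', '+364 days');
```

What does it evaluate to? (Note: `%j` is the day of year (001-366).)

First apply '+364 days': 2036-04-29 → 2037-04-28.
Day-of-year for 2037-04-28: days since 2037-01-01 inclusive = 118, zero-padded to 118.

118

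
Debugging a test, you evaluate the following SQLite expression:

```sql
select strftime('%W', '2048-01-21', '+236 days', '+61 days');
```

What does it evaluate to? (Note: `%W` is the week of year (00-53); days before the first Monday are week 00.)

45

First apply '+236 days', '+61 days': 2048-01-21 → 2048-11-13.
2048-11-13 is a Friday. SQLite's %W counts Mondays since the year started; the result is 45.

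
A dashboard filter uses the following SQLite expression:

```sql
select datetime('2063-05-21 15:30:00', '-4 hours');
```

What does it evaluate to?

-4 hours from 2063-05-21 15:30:00 is 2063-05-21 11:30:00.

2063-05-21 11:30:00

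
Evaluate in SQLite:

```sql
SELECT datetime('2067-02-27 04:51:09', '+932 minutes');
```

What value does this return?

2067-02-27 20:23:09

932 minutes = 15h 32m; +932 minutes from 2067-02-27 04:51:09 is 2067-02-27 20:23:09.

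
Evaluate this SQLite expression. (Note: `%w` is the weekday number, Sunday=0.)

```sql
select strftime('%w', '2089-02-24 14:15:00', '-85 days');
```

3

First apply '-85 days': 2089-02-24 14:15:00 → 2088-12-01 14:15:00.
2088-12-01 is a Wednesday; with Sunday=0 that is 3.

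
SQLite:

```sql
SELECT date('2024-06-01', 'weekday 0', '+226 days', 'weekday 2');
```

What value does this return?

`weekday 0` advances to the next Sunday; 2024-06-01 is a Saturday, so it moves forward to 2024-06-02.
Applying '+226 days' to 2024-06-02: counting 226 days forward gives 2025-01-14.
`weekday 2` advances to the next Tuesday; 2025-01-14 is already a Tuesday, so it stays at 2025-01-14.

2025-01-14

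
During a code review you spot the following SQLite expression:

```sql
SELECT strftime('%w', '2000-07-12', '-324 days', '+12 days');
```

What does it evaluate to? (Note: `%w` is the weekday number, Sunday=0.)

6

First apply '-324 days', '+12 days': 2000-07-12 → 1999-09-04.
1999-09-04 is a Saturday; with Sunday=0 that is 6.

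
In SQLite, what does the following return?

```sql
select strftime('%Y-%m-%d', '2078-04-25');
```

2078-04-25

`%Y-%m-%d` extracts the ISO date: 2078-04-25.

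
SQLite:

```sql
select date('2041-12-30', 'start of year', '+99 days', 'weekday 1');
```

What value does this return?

`start of year` rewinds 2041-12-30 to 2041-01-01.
Applying '+99 days' to 2041-01-01: counting 99 days forward gives 2041-04-10.
`weekday 1` advances to the next Monday; 2041-04-10 is a Wednesday, so it moves forward to 2041-04-15.

2041-04-15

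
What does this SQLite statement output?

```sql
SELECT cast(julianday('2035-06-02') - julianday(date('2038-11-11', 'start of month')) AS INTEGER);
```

-1248

`start of month` rewinds 2038-11-11 to 2038-11-01.
28 days remain in June 2035 after the 2nd (30 − 2).
Full months from July 2035 through October 2038 contribute their day counts.
Then 1 day into November 2038.
Total: 28 + 31 + 31 + 30 + 31 + 30 + 31 + 31 + 29 + 31 + 30 + 31 + 30 + 31 + 31 + 30 + 31 + 30 + 31 + 31 + 28 + 31 + 30 + 31 + 30 + 31 + 31 + 30 + 31 + 30 + 31 + 31 + 28 + 31 + 30 + 31 + 30 + 31 + 31 + 30 + 31 + 1 = 1248.
The subtraction is earlier − later, so the result is −1248 → -1248.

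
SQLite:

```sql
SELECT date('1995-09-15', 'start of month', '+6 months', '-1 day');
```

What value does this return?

1996-02-29

`start of month` rewinds 1995-09-15 to 1995-09-01.
Adding +6 months to 1995-09-01 gives 1996-03-01.
Going back 1 day from 1996-03-01 reaches 1996-02-29 (last day of February, 29 days).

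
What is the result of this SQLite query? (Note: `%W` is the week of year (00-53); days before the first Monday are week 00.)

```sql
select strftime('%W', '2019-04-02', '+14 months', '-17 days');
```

19

First apply '+14 months', '-17 days': 2019-04-02 → 2020-05-16.
2020-05-16 is a Saturday. SQLite's %W counts Mondays since the year started; the result is 19.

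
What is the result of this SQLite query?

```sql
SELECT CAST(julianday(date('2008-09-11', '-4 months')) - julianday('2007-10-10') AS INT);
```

214

Adding -4 months to 2008-09-11 gives 2008-05-11.
21 days remain in October 2007 after the 10th (31 − 10).
Full months from November 2007 through April 2008 contribute their day counts.
Then 11 days into May 2008.
Total: 21 + 30 + 31 + 31 + 29 + 31 + 30 + 11 = 214.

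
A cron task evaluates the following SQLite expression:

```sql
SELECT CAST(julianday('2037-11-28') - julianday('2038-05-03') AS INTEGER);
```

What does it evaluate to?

2 days remain in November 2037 after the 28th (30 − 28).
December 2037: 31 days.
January 2038: 31 days.
February 2038: 28 days.
March 2038: 31 days.
April 2038: 30 days.
Then 3 days into May 2038.
Total: 2 + 31 + 31 + 28 + 31 + 30 + 3 = 156.
The subtraction is earlier − later, so the result is −156 → -156.

-156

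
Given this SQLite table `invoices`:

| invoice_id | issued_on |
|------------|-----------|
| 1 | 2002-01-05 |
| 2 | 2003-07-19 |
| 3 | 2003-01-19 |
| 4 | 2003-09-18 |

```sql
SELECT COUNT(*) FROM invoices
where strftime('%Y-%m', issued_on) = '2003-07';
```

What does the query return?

1

Rows with year-month 2003-07: 2003-07-19 → 1.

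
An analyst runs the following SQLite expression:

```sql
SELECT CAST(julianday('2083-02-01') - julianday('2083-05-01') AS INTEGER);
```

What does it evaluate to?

27 days remain in February 2083 after the 1st (28 − 1).
March 2083: 31 days.
April 2083: 30 days.
Then 1 day into May 2083.
Total: 27 + 31 + 30 + 1 = 89.
The subtraction is earlier − later, so the result is −89 → -89.

-89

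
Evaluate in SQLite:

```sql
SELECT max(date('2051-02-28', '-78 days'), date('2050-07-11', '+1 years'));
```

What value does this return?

date('2051-02-28', '-78 days') → 2050-12-12.
date('2050-07-11', '+1 years') → 2051-07-11.
Later of the two is 2051-07-11.

2051-07-11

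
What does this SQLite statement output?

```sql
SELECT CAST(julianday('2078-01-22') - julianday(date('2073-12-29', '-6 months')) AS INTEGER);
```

1668

Adding -6 months to 2073-12-29 gives 2073-06-29.
1 day remains in June 2073 after the 29th (30 − 29).
Full months from July 2073 through December 2077 contribute their day counts.
Then 22 days into January 2078.
Total: 1 + 31 + 31 + 30 + 31 + 30 + 31 + 31 + 28 + 31 + 30 + 31 + 30 + 31 + 31 + 30 + 31 + 30 + 31 + 31 + 28 + 31 + 30 + 31 + 30 + 31 + 31 + 30 + 31 + 30 + 31 + 31 + 29 + 31 + 30 + 31 + 30 + 31 + 31 + 30 + 31 + 30 + 31 + 31 + 28 + 31 + 30 + 31 + 30 + 31 + 31 + 30 + 31 + 30 + 31 + 22 = 1668.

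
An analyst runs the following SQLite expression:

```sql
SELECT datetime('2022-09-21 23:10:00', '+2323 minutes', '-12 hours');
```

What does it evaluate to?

2323 minutes = 38h 43m; +2323 minutes from 2022-09-21 23:10:00 is 2022-09-23 13:53:00 (crosses midnight).
-12 hours from 2022-09-23 13:53:00 is 2022-09-23 01:53:00.

2022-09-23 01:53:00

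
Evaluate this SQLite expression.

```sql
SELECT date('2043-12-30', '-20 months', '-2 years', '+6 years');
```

Adding -20 months to 2043-12-30 gives 2042-04-30.
Adding -2 years to 2042-04-30 gives 2040-04-30.
Adding +6 years to 2040-04-30 gives 2046-04-30.

2046-04-30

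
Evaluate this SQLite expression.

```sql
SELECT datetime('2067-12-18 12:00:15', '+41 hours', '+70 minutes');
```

+41 hours from 2067-12-18 12:00:15 is 2067-12-20 05:00:15 (crosses midnight).
70 minutes = 1h 10m; +70 minutes from 2067-12-20 05:00:15 is 2067-12-20 06:10:15.

2067-12-20 06:10:15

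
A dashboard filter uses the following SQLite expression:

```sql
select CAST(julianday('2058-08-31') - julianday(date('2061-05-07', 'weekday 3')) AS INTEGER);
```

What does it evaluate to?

-984

`weekday 3` advances to the next Wednesday; 2061-05-07 is a Saturday, so it moves forward to 2061-05-11.
0 days remain in August 2058 after the 31st (31 − 31).
Full months from September 2058 through April 2061 contribute their day counts.
Then 11 days into May 2061.
Total: 0 + 30 + 31 + 30 + 31 + 31 + 28 + 31 + 30 + 31 + 30 + 31 + 31 + 30 + 31 + 30 + 31 + 31 + 29 + 31 + 30 + 31 + 30 + 31 + 31 + 30 + 31 + 30 + 31 + 31 + 28 + 31 + 30 + 11 = 984.
The subtraction is earlier − later, so the result is −984 → -984.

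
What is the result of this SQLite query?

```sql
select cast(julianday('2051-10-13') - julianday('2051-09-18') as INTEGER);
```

12 days remain in September 2051 after the 18th (30 − 18).
Then 13 days into October 2051.
Total: 12 + 13 = 25.

25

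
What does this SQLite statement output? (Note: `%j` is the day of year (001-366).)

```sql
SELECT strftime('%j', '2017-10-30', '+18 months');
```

120

First apply '+18 months': 2017-10-30 → 2019-04-30.
Day-of-year for 2019-04-30: days since 2019-01-01 inclusive = 120, zero-padded to 120.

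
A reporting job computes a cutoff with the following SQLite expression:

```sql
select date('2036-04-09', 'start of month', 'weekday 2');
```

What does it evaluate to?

`start of month` rewinds 2036-04-09 to 2036-04-01.
`weekday 2` advances to the next Tuesday; 2036-04-01 is already a Tuesday, so it stays at 2036-04-01.

2036-04-01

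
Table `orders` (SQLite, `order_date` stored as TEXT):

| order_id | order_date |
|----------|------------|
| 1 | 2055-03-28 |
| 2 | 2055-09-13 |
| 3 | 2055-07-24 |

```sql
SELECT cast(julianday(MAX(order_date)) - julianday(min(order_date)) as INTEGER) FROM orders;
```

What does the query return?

169

MIN = 2055-03-28, MAX = 2055-09-13.
3 days remain in March 2055 after the 28th (31 − 28).
April 2055: 30 days.
May 2055: 31 days.
June 2055: 30 days.
July 2055: 31 days.
August 2055: 31 days.
Then 13 days into September 2055.
Total: 3 + 30 + 31 + 30 + 31 + 31 + 13 = 169.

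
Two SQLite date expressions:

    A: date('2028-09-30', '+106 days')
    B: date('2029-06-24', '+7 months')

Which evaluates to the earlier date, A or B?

A

A = 2029-01-14.
B = 2030-01-24.
A is earlier.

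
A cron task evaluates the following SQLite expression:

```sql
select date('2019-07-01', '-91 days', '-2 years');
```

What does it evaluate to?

Applying '-91 days' to 2019-07-01: counting 91 days back gives 2019-04-01.
Adding -2 years to 2019-04-01 gives 2017-04-01.

2017-04-01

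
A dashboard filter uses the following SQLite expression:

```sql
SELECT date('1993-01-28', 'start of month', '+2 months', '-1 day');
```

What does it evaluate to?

1993-02-28

`start of month` rewinds 1993-01-28 to 1993-01-01.
Adding +2 months to 1993-01-01 gives 1993-03-01.
Going back 1 day from 1993-03-01 reaches 1993-02-28 (last day of February, 28 days).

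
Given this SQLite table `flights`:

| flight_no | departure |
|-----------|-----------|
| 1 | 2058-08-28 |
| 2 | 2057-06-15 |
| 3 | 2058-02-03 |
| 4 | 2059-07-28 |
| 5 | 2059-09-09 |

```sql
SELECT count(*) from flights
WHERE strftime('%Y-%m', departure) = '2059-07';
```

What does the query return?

1

Rows with year-month 2059-07: 2059-07-28 → 1.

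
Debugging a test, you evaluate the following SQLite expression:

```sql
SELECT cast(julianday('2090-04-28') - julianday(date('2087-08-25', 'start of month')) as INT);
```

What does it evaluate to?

`start of month` rewinds 2087-08-25 to 2087-08-01.
30 days remain in August 2087 after the 1st (31 − 1).
Full months from September 2087 through March 2090 contribute their day counts.
Then 28 days into April 2090.
Total: 30 + 30 + 31 + 30 + 31 + 31 + 29 + 31 + 30 + 31 + 30 + 31 + 31 + 30 + 31 + 30 + 31 + 31 + 28 + 31 + 30 + 31 + 30 + 31 + 31 + 30 + 31 + 30 + 31 + 31 + 28 + 31 + 28 = 1001.

1001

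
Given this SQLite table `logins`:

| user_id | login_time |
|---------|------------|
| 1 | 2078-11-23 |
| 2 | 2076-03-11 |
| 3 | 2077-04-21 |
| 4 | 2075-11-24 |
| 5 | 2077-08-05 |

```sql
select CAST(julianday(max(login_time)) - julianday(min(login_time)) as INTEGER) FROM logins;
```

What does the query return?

MIN = 2075-11-24, MAX = 2078-11-23.
6 days remain in November 2075 after the 24th (30 − 24).
Full months from December 2075 through October 2078 contribute their day counts.
Then 23 days into November 2078.
Total: 6 + 31 + 31 + 29 + 31 + 30 + 31 + 30 + 31 + 31 + 30 + 31 + 30 + 31 + 31 + 28 + 31 + 30 + 31 + 30 + 31 + 31 + 30 + 31 + 30 + 31 + 31 + 28 + 31 + 30 + 31 + 30 + 31 + 31 + 30 + 31 + 23 = 1095.

1095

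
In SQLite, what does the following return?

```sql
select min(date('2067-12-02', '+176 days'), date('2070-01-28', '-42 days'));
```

date('2067-12-02', '+176 days') → 2068-05-26.
date('2070-01-28', '-42 days') → 2069-12-17.
Earlier of the two is 2068-05-26.

2068-05-26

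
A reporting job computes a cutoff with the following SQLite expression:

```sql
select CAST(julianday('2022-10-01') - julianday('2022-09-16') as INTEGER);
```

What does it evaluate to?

14 days remain in September 2022 after the 16th (30 − 16).
Then 1 day into October 2022.
Total: 14 + 1 = 15.

15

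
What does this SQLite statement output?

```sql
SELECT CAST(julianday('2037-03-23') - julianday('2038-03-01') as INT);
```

-343

8 days remain in March 2037 after the 23rd (31 − 23).
Full months from April 2037 through February 2038 contribute their day counts.
Then 1 day into March 2038.
Total: 8 + 30 + 31 + 30 + 31 + 31 + 30 + 31 + 30 + 31 + 31 + 28 + 1 = 343.
The subtraction is earlier − later, so the result is −343 → -343.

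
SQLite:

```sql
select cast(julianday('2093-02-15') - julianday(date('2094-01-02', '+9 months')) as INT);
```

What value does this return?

-594

Adding +9 months to 2094-01-02 gives 2094-10-02.
13 days remain in February 2093 after the 15th (28 − 15).
Full months from March 2093 through September 2094 contribute their day counts.
Then 2 days into October 2094.
Total: 13 + 31 + 30 + 31 + 30 + 31 + 31 + 30 + 31 + 30 + 31 + 31 + 28 + 31 + 30 + 31 + 30 + 31 + 31 + 30 + 2 = 594.
The subtraction is earlier − later, so the result is −594 → -594.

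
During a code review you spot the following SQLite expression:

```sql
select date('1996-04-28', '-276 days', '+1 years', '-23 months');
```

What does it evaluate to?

1994-08-27

Applying '-276 days' to 1996-04-28: counting 276 days back gives 1995-07-27.
Adding +1 year to 1995-07-27 gives 1996-07-27.
Adding -23 months to 1996-07-27 gives 1994-08-27.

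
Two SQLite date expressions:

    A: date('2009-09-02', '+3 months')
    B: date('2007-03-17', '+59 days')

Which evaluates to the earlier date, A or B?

A = 2009-12-02.
B = 2007-05-15.
B is earlier.

B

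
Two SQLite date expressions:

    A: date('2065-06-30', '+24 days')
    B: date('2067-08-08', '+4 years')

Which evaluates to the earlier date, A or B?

A

A = 2065-07-24.
B = 2071-08-08.
A is earlier.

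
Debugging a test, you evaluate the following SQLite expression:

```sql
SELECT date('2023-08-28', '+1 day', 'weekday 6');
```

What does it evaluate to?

2023-09-02

Advancing 1 more day within August lands on 2023-08-29.
`weekday 6` advances to the next Saturday; 2023-08-29 is a Tuesday, so it moves forward to 2023-09-02.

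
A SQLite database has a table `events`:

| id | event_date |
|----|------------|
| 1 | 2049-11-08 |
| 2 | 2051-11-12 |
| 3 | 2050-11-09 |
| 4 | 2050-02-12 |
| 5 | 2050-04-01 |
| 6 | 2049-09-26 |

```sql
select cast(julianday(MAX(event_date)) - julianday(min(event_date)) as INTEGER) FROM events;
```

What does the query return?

777

MIN = 2049-09-26, MAX = 2051-11-12.
4 days remain in September 2049 after the 26th (30 − 26).
Full months from October 2049 through October 2051 contribute their day counts.
Then 12 days into November 2051.
Total: 4 + 31 + 30 + 31 + 31 + 28 + 31 + 30 + 31 + 30 + 31 + 31 + 30 + 31 + 30 + 31 + 31 + 28 + 31 + 30 + 31 + 30 + 31 + 31 + 30 + 31 + 12 = 777.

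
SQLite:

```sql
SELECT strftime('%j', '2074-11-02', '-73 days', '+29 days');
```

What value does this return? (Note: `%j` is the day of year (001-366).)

262

First apply '-73 days', '+29 days': 2074-11-02 → 2074-09-19.
Day-of-year for 2074-09-19: days since 2074-01-01 inclusive = 262, zero-padded to 262.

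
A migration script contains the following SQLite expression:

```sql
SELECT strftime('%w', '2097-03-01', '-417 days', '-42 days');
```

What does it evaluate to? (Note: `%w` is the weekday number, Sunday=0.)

1

First apply '-417 days', '-42 days': 2097-03-01 → 2095-11-28.
2095-11-28 is a Monday; with Sunday=0 that is 1.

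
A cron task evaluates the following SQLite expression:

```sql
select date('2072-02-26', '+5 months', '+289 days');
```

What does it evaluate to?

Adding +5 months to 2072-02-26 gives 2072-07-26.
Applying '+289 days' to 2072-07-26: counting 289 days forward gives 2073-05-11.

2073-05-11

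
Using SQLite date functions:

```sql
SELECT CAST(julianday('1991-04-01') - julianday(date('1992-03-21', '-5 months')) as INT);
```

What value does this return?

Adding -5 months to 1992-03-21 gives 1991-10-21.
29 days remain in April 1991 after the 1st (30 − 1).
May 1991: 31 days.
June 1991: 30 days.
July 1991: 31 days.
August 1991: 31 days.
September 1991: 30 days.
Then 21 days into October 1991.
Total: 29 + 31 + 30 + 31 + 31 + 30 + 21 = 203.
The subtraction is earlier − later, so the result is −203 → -203.

-203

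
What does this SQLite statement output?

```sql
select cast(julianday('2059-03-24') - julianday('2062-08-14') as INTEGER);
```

-1239

7 days remain in March 2059 after the 24th (31 − 24).
Full months from April 2059 through July 2062 contribute their day counts.
Then 14 days into August 2062.
Total: 7 + 30 + 31 + 30 + 31 + 31 + 30 + 31 + 30 + 31 + 31 + 29 + 31 + 30 + 31 + 30 + 31 + 31 + 30 + 31 + 30 + 31 + 31 + 28 + 31 + 30 + 31 + 30 + 31 + 31 + 30 + 31 + 30 + 31 + 31 + 28 + 31 + 30 + 31 + 30 + 31 + 14 = 1239.
The subtraction is earlier − later, so the result is −1239 → -1239.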